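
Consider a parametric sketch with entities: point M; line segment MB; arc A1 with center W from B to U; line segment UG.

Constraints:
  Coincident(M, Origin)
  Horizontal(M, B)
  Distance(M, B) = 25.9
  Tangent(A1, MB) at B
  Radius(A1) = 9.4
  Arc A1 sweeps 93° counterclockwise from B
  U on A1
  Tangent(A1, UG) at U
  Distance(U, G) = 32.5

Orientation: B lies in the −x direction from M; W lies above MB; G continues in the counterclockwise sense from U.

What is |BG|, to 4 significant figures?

43.04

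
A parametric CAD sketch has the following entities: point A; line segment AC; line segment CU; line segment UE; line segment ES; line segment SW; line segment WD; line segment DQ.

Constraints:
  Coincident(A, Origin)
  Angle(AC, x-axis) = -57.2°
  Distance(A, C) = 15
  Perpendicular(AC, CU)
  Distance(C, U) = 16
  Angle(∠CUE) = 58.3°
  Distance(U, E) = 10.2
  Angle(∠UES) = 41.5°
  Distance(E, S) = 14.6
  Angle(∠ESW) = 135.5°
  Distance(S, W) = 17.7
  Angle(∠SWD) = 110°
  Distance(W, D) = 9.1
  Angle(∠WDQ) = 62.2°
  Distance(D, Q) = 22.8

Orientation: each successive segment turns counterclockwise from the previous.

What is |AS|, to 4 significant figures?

22.26

A is at the origin; AC runs at -57.2° with length 15.0, so C = (8.126, -12.61). AC ⟂ CU, so CU runs at 32.80°; with |CU| = 16.0, U = (21.57, -3.941). ∠CUE = 58.3° gives UE at 154.5° from the x-axis; with |UE| = 10.2, E = (12.37, 0.4500). ∠UES = 41.5° gives ES at -67.00° from the x-axis; with |ES| = 14.6, S = (18.07, -12.99). Then |AS| = |S − A| = 22.26.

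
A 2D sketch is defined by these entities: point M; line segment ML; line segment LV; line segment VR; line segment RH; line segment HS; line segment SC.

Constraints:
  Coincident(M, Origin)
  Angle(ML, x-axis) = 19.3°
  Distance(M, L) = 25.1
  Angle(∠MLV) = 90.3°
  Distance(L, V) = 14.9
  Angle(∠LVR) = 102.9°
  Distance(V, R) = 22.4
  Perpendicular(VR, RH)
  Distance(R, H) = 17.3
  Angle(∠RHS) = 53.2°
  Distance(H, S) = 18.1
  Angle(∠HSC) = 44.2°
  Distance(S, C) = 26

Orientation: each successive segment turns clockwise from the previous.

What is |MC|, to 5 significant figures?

21.266

M is at the origin; ML runs at 19.3° with length 25.1, so L = (23.689, 8.2959). ∠MLV = 90.3° gives LV at -70.400° from the x-axis; with |LV| = 14.9, V = (28.688, -5.7407). ∠LVR = 102.9° gives VR at -147.50° from the x-axis; with |VR| = 22.4, R = (9.7957, -17.776). The perpendicularity gives RH at right angles to VR, so RH runs at 122.50°; with |RH| = 17.3, H = (0.50038, -3.1856). ∠RHS = 53.2° gives HS at -4.3000° from the x-axis; with |HS| = 18.1, S = (18.549, -4.5427). ∠HSC = 44.2° gives SC at -140.10° from the x-axis; with |SC| = 26.0, C = (-1.3969, -21.220). Then |MC| = |C − M| = 21.266.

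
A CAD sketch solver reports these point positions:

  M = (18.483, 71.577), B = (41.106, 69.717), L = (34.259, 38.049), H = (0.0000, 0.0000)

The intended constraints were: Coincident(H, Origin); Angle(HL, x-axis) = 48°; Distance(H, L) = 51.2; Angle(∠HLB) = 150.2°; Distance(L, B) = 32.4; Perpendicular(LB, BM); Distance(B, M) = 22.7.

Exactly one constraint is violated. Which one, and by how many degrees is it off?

Perpendicular(LB, BM) — off by 7.50°.

H = (0.00, 0.00) ✓; HL at 48.00° ✓; |HL| = 51.20 ✓; ∠HLB = 150.2° ✓; |LB| = 32.40 ✓; ∠(LB, BM) = 97.50° ✗; |BM| = 22.70 ✓.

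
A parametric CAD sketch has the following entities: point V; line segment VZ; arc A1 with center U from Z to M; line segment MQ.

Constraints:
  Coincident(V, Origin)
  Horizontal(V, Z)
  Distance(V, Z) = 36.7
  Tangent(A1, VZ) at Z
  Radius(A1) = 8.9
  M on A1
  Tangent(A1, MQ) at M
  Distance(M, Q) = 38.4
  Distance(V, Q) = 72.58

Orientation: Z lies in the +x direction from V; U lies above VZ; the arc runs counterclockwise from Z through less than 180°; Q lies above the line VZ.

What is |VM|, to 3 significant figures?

45.2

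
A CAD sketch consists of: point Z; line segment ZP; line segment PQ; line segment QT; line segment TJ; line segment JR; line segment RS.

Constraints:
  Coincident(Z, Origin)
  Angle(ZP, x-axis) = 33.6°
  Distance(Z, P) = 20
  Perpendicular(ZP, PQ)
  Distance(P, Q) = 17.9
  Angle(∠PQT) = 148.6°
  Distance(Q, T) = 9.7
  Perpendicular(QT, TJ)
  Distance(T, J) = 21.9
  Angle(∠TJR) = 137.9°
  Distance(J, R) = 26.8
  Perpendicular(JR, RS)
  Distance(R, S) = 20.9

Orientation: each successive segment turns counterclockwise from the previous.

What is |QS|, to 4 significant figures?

36.56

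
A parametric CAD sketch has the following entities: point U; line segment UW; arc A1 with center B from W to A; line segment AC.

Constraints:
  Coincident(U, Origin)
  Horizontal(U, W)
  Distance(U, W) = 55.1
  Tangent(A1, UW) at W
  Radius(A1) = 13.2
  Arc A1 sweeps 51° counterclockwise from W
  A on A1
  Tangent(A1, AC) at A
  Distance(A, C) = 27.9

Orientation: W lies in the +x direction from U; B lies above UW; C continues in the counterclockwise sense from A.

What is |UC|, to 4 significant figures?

87.07

On A1, W sits at bearing -90° from B; a 51° counterclockwise sweep puts A at bearing -39°, so A = B + 13.2·(cos -39°, sin -39°) = (65.36, 4.893). The tangent condition forces BA to be normal to AC, so AC runs along (−sin -39°, cos -39°); with |AC| = 27.9, C = (82.92, 26.58). Then |UC| = |C − U| = 87.07.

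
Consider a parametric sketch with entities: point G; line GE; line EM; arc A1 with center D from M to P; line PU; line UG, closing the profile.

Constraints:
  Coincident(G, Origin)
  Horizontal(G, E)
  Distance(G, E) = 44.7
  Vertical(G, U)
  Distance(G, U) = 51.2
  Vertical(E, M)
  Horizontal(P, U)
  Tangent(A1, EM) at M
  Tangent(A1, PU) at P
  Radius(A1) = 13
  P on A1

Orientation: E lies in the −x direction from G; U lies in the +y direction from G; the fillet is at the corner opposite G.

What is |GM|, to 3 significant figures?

58.8

G is at the origin; G and E share the same y with |GE| = 44.7 and E on the −x side, so E = (-44.7, 0.00). G and U share the same x with |GU| = 51.2 and U on the +y side, so U = (0.00, 51.2). The virtual corner opposite G is at (-44.7, 51.2). Since A1 is tangent to EM there, DM ⟂ EM and tangency of A1 to PU means the radius DP is perpendicular to PU, with radius 13.0, so the center D sits 13.0 in from both sides at D = (-31.7, 38.2). That places the tangent points at M = (-44.7, 38.2) on EM and P = (-31.7, 51.2) on PU. Then |GM| = |M − G| = 58.8.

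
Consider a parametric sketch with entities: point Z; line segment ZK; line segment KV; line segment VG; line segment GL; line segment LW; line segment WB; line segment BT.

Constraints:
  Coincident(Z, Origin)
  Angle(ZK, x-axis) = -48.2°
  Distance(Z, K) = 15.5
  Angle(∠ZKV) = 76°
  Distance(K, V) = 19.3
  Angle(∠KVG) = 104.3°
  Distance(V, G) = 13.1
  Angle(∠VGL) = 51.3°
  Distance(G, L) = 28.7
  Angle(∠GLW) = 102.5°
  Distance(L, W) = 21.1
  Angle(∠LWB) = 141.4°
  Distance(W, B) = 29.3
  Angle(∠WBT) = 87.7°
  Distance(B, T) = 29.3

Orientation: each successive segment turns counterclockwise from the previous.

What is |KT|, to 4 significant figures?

43.76

Z is at the origin; ZK runs at -48.2° with length 15.5, so K = (10.33, -11.55). ∠ZKV = 76.0° gives KV at 55.80° from the x-axis; with |KV| = 19.3, V = (21.18, 4.408). ∠KVG = 104.3° gives VG at 131.5° from the x-axis; with |VG| = 13.1, G = (12.50, 14.22). ∠VGL = 51.3° gives GL at -99.80° from the x-axis; with |GL| = 28.7, L = (7.614, -14.06). ∠GLW = 102.5° gives LW at -22.30° from the x-axis; with |LW| = 21.1, W = (27.14, -22.07). ∠LWB = 141.4° gives WB at 16.30° from the x-axis; with |WB| = 29.3, B = (55.26, -13.85). ∠WBT = 87.7° gives BT at 108.6° from the x-axis; with |BT| = 29.3, T = (45.91, 13.92). Then |KT| = |T − K| = 43.76.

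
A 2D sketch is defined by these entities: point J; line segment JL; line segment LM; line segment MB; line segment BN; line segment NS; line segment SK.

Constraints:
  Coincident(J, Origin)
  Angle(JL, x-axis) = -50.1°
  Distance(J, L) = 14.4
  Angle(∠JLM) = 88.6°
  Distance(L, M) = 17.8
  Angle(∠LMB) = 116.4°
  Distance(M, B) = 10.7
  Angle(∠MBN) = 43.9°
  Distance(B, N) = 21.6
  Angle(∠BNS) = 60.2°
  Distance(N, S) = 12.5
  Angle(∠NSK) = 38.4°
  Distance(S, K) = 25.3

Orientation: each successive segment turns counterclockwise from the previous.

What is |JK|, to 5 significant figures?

7.9756

J is at the origin; JL runs at -50.1° with length 14.4, so L = (9.2369, -11.047). ∠JLM = 88.6° gives LM at 41.300° from the x-axis; with |LM| = 17.8, M = (22.609, 0.70085). ∠LMB = 116.4° gives MB at 104.90° from the x-axis; with |MB| = 10.7, B = (19.858, 11.041). ∠MBN = 43.9° gives BN at -119.00° from the x-axis; with |BN| = 21.6, N = (9.3862, -7.8507). ∠BNS = 60.2° gives NS at 0.80000° from the x-axis; with |NS| = 12.5, S = (21.885, -7.6762). ∠NSK = 38.4° gives SK at 142.40° from the x-axis; with |SK| = 25.3, K = (1.8400, 7.7605). Then |JK| = |K − J| = 7.9756.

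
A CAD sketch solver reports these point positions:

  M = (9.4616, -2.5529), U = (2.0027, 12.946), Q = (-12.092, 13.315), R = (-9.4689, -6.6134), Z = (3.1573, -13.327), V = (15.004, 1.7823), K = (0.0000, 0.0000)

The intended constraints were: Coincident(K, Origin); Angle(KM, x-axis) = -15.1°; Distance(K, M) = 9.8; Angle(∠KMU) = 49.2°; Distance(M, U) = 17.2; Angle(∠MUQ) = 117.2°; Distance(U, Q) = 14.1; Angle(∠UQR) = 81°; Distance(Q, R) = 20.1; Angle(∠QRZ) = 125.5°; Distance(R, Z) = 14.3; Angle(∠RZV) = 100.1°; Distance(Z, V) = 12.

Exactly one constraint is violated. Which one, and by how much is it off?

Distance(Z, V) = 12 — off by 7.20.

K = (0.00, 0.00) ✓; KM at -15.10° ✓; |KM| = 9.800 ✓; ∠KMU = 49.20° ✓; |MU| = 17.20 ✓; ∠MUQ = 117.2° ✓; |UQ| = 14.10 ✓; ∠UQR = 81.00° ✓; |QR| = 20.10 ✓; ∠QRZ = 125.5° ✓; |RZ| = 14.30 ✓; ∠RZV = 100.1° ✓; |ZV| = 19.20 ✗.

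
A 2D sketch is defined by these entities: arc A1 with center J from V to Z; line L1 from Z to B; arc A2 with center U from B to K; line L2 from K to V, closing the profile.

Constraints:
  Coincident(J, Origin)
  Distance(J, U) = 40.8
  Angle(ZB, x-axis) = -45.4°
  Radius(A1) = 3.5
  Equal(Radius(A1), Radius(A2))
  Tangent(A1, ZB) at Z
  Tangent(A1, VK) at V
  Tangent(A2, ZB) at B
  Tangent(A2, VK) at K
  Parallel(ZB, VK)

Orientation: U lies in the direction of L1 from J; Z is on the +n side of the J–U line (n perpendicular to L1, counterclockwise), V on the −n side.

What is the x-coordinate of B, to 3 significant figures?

31.1

The slot axis is L1's direction at -45.4°, so u = (cos -45.4°, sin -45.4°) = (0.702, -0.712) and n = (−sin -45.4°, cos -45.4°) = (0.712, 0.702). J is at the origin and U lies 40.8 along u from J, so U = 40.8·u = (28.6, -29.1). Tangency of A1 to both parallel lines with radius 3.5 puts Z and V at J ± 3.5·n: Z = (2.49, 2.46), V = (-2.49, -2.46). Equal radii place B and K the same way about U: B = U + 3.5·n = (31.1, -26.6), K = U − 3.5·n = (26.2, -31.5). So B.x = 31.1.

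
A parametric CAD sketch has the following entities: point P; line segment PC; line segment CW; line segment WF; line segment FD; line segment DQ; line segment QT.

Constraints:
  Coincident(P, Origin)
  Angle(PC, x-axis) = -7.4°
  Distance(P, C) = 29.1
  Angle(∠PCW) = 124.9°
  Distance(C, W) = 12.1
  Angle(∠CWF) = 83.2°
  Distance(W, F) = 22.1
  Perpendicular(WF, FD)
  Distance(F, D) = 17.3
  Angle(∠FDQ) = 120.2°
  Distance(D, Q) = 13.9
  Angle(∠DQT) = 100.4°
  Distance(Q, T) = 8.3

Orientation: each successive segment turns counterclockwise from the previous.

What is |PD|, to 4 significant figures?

9.795

P is at the origin; PC runs at -7.4° with length 29.1, so C = (28.86, -3.748). ∠PCW = 124.9° gives CW at 47.70° from the x-axis; with |CW| = 12.1, W = (37.00, 5.202). ∠CWF = 83.2° gives WF at 144.5° from the x-axis; with |WF| = 22.1, F = (19.01, 18.04). WF is perpendicular to FD, so FD runs at -125.5°; with |FD| = 17.3, D = (8.963, 3.951). Then |PD| = |D − P| = 9.795.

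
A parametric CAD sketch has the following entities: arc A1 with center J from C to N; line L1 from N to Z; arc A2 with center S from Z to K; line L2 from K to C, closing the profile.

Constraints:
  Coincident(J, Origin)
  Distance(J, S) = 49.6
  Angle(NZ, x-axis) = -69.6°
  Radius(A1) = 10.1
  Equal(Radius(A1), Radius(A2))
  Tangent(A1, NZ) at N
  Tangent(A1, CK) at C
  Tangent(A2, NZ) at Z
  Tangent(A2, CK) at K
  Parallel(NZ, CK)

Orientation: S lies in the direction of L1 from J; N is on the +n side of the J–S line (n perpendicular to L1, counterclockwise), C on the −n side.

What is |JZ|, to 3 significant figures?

50.6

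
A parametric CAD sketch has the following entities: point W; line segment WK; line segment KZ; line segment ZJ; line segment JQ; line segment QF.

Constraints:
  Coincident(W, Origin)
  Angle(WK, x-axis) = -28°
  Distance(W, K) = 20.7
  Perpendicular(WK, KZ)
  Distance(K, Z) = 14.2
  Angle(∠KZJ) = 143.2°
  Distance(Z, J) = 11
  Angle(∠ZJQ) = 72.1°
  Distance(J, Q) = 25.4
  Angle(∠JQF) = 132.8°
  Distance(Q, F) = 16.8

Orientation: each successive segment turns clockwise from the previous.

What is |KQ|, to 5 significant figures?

21.389

W is at the origin; WK runs at -28.0° with length 20.7, so K = (18.277, -9.7181). The perpendicularity gives KZ at right angles to WK, so KZ runs at -118.00°; with |KZ| = 14.2, Z = (11.611, -22.256). ∠KZJ = 143.2° gives ZJ at -154.80° from the x-axis; with |ZJ| = 11.0, J = (1.6574, -26.939). ∠ZJQ = 72.1° gives JQ at 97.300° from the x-axis; with |JQ| = 25.4, Q = (-1.5700, -1.7454). Then |KQ| = |Q − K| = 21.389.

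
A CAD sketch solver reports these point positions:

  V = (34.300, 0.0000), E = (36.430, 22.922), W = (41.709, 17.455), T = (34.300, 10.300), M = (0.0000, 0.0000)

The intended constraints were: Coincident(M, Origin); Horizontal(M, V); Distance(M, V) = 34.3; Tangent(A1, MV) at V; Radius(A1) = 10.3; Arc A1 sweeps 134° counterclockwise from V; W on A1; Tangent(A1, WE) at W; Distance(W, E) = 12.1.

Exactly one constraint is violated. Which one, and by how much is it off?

Distance(W, E) = 12.1 — off by 4.50.

M = (0.00, 0.00) ✓; M.y = 0.00, V.y = 0.00 ✓; |MV| = 34.30 ✓; ∠(TV, VM) = 90.00° ✓; |TV| = 10.30 ✓; bearing(T→W) − bearing(T→V) = 134.0° ✓; |TW| = 10.30 ✓; ∠(TW, WE) = 90.00° ✓; |WE| = 7.600 ✗.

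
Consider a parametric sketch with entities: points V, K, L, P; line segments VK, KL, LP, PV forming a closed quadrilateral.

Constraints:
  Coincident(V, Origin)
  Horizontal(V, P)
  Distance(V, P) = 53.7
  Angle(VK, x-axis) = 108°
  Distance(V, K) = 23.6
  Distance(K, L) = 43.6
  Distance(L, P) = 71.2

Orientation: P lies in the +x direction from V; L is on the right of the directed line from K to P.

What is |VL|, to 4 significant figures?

25.14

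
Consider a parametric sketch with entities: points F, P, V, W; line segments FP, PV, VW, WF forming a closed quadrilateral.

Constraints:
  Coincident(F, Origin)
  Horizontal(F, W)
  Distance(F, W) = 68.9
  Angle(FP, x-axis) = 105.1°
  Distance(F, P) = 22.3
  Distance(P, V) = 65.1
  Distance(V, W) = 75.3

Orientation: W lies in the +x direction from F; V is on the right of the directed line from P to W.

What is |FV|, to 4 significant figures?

42.89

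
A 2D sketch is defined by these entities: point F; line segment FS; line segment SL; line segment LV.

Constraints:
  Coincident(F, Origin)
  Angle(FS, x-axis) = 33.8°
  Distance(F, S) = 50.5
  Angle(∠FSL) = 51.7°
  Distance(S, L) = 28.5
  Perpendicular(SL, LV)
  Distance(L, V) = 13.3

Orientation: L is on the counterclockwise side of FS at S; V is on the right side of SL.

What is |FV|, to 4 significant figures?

53.01

F is at the origin; FS runs at 33.8° with length 50.5, so S = 50.5·(cos 33.8°, sin 33.8°) = (41.96, 28.09). ∠FSL = 51.7°, so SL runs at 33.8° + (180° − 51.7°) = 162.1° from the x-axis; with |SL| = 28.5, L = S + 28.5·(cos 162.1°, sin 162.1°) = (14.84, 36.85). The perpendicularity gives LV at right angles to SL; with |LV| = 13.3 on the right of SL, V = L + 13.3·(0.3074, 0.9516) = (18.93, 49.51). Then |FV| = |V − F| = 53.01.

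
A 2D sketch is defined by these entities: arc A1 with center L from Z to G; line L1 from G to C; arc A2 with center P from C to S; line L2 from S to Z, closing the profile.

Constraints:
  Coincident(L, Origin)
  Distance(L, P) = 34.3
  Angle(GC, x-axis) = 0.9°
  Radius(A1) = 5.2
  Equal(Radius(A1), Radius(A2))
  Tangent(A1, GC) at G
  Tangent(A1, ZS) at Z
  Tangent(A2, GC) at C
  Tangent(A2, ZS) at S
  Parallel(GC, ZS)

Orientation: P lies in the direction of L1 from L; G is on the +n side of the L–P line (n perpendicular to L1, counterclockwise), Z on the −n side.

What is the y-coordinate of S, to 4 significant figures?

-4.661

The slot axis is L1's direction at 0.9°, so u = (cos 0.9°, sin 0.9°) = (0.9999, 0.01571) and n = (−sin 0.9°, cos 0.9°) = (-0.01571, 0.9999). L is at the origin and P lies 34.3 along u from L, so P = 34.3·u = (34.30, 0.5388). Tangency of A1 to both parallel lines with radius 5.2 puts G and Z at L ± 5.2·n: G = (-0.08168, 5.199), Z = (0.08168, -5.199). Equal radii place C and S the same way about P: C = P + 5.2·n = (34.21, 5.738), S = P − 5.2·n = (34.38, -4.661). So S.y = -4.661.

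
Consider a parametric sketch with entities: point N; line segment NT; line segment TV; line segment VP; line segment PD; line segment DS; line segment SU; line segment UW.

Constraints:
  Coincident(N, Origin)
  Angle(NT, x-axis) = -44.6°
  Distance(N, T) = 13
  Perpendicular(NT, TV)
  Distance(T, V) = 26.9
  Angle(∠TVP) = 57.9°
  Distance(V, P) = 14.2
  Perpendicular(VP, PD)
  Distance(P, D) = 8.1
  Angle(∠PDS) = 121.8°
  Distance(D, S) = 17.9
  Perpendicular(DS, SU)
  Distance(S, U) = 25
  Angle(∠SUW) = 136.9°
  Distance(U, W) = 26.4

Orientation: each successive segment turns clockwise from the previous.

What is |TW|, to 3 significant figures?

57.3

N is at the origin; NT runs at -44.6° with length 13.0, so T = (9.26, -9.13). NT is perpendicular to TV, so TV runs at -135°; with |TV| = 26.9, V = (-9.63, -28.3). ∠TVP = 57.9° gives VP at 103° from the x-axis; with |VP| = 14.2, P = (-12.9, -14.5). VP is perpendicular to PD, so PD runs at 13.3°; with |PD| = 8.1, D = (-5.02, -12.6). ∠PDS = 121.8° gives DS at -44.9° from the x-axis; with |DS| = 17.9, S = (7.66, -25.2). DS is perpendicular to SU, so SU runs at -135°; with |SU| = 25.0, U = (-9.98, -42.9). ∠SUW = 136.9° gives UW at -178° from the x-axis; with |UW| = 26.4, W = (-36.4, -43.9). Then |TW| = |W − T| = 57.3.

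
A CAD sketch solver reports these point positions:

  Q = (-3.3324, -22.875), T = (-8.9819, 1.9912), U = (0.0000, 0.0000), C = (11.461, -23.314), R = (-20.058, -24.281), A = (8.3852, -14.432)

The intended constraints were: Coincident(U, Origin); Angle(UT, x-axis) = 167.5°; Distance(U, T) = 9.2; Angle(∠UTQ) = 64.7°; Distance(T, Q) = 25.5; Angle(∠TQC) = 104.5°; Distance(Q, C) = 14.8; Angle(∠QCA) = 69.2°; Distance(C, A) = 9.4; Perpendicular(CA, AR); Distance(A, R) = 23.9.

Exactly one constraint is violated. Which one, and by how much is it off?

Distance(A, R) = 23.9 — off by 6.20.

U = (0.00, 0.00) ✓; UT at 167.5° ✓; |UT| = 9.200 ✓; ∠UTQ = 64.70° ✓; |TQ| = 25.50 ✓; ∠TQC = 104.5° ✓; |QC| = 14.80 ✓; ∠QCA = 69.20° ✓; |CA| = 9.399 ✓; ∠(CA, AR) = 90.00° ✓; |AR| = 30.10 ✗.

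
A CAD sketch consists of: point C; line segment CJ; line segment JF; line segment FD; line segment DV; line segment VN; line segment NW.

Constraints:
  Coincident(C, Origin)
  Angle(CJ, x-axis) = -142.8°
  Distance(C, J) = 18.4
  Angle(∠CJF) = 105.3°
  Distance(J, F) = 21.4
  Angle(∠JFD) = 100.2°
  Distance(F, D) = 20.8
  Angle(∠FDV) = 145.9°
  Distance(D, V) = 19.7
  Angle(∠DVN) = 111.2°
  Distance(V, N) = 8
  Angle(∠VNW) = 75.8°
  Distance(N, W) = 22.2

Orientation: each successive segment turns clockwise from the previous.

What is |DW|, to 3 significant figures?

10.2

∠DVN = 111.2° gives VN at -40.2° from the x-axis; with |VN| = 8.0, N = (1.31, 24.7). ∠VNW = 75.8° gives NW at -144° from the x-axis; with |NW| = 22.2, W = (-16.7, 11.7). Then |DW| = |W − D| = 10.2.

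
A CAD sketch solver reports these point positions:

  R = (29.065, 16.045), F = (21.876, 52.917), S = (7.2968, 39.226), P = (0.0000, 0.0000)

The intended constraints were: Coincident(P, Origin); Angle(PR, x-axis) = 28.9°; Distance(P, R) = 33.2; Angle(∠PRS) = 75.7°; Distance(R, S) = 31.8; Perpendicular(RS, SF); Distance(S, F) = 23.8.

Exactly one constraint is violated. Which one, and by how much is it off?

Distance(S, F) = 23.8 — off by 3.80.

P = (0.00, 0.00) ✓; PR at 28.90° ✓; |PR| = 33.20 ✓; ∠PRS = 75.70° ✓; |RS| = 31.80 ✓; ∠(RS, SF) = 90.00° ✓; |SF| = 20.00 ✗.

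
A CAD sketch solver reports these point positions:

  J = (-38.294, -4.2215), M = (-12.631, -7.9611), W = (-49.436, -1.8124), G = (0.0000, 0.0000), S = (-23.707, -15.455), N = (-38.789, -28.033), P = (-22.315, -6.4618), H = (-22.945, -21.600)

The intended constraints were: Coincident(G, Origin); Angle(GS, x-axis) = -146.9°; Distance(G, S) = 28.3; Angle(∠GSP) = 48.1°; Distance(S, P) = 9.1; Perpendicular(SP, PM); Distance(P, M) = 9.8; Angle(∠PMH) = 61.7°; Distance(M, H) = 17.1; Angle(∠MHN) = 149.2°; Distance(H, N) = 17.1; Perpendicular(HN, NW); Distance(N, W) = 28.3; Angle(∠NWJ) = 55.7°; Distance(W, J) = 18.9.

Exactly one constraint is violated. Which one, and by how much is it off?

Distance(W, J) = 18.9 — off by 7.50.

G = (0.00, 0.00) ✓; GS at -146.9° ✓; |GS| = 28.30 ✓; ∠GSP = 48.10° ✓; |SP| = 9.100 ✓; ∠(SP, PM) = 90.00° ✓; |PM| = 9.799 ✓; ∠PMH = 61.70° ✓; |MH| = 17.10 ✓; ∠MHN = 149.2° ✓; |HN| = 17.10 ✓; ∠(HN, NW) = 90.00° ✓; |NW| = 28.30 ✓; ∠NWJ = 55.70° ✓; |WJ| = 11.40 ✗.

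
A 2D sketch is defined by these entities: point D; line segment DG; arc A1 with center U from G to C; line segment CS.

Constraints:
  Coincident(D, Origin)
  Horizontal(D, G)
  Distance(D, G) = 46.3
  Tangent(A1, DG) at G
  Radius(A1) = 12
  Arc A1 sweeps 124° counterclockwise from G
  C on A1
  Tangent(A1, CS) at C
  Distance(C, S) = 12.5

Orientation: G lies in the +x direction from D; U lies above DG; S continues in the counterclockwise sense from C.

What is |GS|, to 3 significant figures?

29.2

D is at the origin; D and G share the same y with |DG| = 46.3 and G on the +x side, so G = (46.3, 0.00). Tangency of A1 to DG means the radius UG is perpendicular to DG, so U = G + (0, 12) = (46.3, 12.0). On A1, G sits at bearing -90° from U; a 124° counterclockwise sweep puts C at bearing 34°, so C = U + 12.0·(cos 34°, sin 34°) = (56.2, 18.7). Since A1 is tangent to CS there, UC ⟂ CS, so CS runs along (−sin 34°, cos 34°); with |CS| = 12.5, S = (49.3, 29.1). Then |GS| = |S − G| = 29.2.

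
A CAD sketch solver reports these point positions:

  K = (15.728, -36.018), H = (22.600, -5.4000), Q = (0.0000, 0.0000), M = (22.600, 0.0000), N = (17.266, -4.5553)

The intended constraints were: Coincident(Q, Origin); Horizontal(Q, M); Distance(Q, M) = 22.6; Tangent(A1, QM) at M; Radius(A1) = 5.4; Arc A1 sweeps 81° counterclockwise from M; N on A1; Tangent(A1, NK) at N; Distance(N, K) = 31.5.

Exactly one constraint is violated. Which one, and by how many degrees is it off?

Tangent(A1, NK) at N — off by 6.20°.

Q = (0.00, 0.00) ✓; Q.y = 0.00, M.y = 0.00 ✓; |QM| = 22.60 ✓; ∠(HM, MQ) = 90.00° ✓; |HM| = 5.400 ✓; bearing(H→N) − bearing(H→M) = 81.00° ✓; |HN| = 5.400 ✓; ∠(HN, NK) = 83.80° ✗; |NK| = 31.50 ✓.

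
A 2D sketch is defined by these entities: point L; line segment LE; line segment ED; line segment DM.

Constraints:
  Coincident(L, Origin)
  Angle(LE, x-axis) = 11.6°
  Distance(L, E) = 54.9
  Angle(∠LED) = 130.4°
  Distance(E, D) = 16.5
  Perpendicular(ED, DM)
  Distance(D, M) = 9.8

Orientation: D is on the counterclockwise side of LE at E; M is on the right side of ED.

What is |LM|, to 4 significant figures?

73.32

L is at the origin; LE runs at 11.6° with length 54.9, so E = 54.9·(cos 11.6°, sin 11.6°) = (53.78, 11.04). ∠LED = 130.4°, so ED runs at 11.6° + (180° − 130.4°) = 61.20° from the x-axis; with |ED| = 16.5, D = E + 16.5·(cos 61.20°, sin 61.20°) = (61.73, 25.50). ED ⟂ DM; with |DM| = 9.8 on the right of ED, M = D + 9.8·(0.8763, -0.4818) = (70.32, 20.78). Then |LM| = |M − L| = 73.32.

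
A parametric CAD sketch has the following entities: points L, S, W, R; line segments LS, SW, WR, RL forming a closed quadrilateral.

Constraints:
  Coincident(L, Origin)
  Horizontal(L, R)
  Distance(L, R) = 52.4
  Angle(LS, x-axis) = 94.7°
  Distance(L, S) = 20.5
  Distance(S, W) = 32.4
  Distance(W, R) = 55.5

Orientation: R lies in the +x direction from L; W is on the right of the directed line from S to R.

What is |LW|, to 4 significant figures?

12.10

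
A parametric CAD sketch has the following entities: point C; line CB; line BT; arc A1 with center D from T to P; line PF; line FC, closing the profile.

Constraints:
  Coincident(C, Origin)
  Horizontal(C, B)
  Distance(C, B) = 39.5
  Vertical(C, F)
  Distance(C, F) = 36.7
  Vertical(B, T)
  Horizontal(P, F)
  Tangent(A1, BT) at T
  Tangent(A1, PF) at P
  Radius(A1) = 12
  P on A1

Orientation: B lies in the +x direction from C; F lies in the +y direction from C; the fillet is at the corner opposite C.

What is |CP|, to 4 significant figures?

45.86

C is at the origin; CB is horizontal with |CB| = 39.5 and B on the +x side, so B = (39.50, 0.000). CF is vertical with |CF| = 36.7 and F on the +y side, so F = (0.000, 36.70). The virtual corner opposite C is at (39.50, 36.70). A1 meets BT tangentially, so DT is at right angles to BT and tangency of A1 to PF means the radius DP is perpendicular to PF, with radius 12.0, so the center D sits 12.0 in from both sides at D = (27.50, 24.70). That places the tangent points at T = (39.50, 24.70) on BT and P = (27.50, 36.70) on PF. Then |CP| = |P − C| = 45.86.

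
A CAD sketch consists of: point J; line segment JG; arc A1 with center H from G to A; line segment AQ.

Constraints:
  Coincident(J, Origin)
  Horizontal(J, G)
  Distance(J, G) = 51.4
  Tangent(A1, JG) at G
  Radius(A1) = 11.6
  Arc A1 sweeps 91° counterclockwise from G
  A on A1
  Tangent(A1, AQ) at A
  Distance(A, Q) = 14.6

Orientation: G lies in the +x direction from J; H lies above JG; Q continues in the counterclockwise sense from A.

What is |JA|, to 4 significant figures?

64.09

Tangency of A1 to JG means the radius HG is perpendicular to JG, so H = G + (0, 11.6) = (51.40, 11.60). On A1, G sits at bearing -90° from H; a 91° counterclockwise sweep puts A at bearing 1°, so A = H + 11.6·(cos 1°, sin 1°) = (63.00, 11.80). Then |JA| = |A − J| = 64.09.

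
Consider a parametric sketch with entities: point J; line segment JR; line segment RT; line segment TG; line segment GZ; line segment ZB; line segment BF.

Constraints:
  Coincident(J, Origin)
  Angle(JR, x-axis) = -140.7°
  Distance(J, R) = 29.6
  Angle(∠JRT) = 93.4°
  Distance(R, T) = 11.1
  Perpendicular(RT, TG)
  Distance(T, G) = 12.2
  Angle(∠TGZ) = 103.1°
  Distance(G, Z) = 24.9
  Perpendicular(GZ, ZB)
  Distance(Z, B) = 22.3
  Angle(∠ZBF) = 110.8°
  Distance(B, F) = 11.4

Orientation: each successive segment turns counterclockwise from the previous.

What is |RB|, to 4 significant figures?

18.61

J is at the origin; JR runs at -140.7° with length 29.6, so R = (-22.91, -18.75). ∠JRT = 93.4° gives RT at -54.10° from the x-axis; with |RT| = 11.1, T = (-16.40, -27.74). The perpendicularity gives TG at right angles to RT, so TG runs at 35.90°; with |TG| = 12.2, G = (-6.514, -20.59). ∠TGZ = 103.1° gives GZ at 112.8° from the x-axis; with |GZ| = 24.9, Z = (-16.16, 2.369). GZ ⟂ ZB, so ZB runs at -157.2°; with |ZB| = 22.3, B = (-36.72, -6.273). Then |RB| = |B − R| = 18.61.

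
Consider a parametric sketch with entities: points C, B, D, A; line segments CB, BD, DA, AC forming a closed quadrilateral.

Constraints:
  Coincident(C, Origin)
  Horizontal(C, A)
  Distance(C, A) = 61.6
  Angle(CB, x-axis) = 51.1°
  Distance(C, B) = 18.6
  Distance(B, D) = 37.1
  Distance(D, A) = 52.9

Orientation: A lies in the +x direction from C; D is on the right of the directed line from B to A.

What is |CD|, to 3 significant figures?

26.4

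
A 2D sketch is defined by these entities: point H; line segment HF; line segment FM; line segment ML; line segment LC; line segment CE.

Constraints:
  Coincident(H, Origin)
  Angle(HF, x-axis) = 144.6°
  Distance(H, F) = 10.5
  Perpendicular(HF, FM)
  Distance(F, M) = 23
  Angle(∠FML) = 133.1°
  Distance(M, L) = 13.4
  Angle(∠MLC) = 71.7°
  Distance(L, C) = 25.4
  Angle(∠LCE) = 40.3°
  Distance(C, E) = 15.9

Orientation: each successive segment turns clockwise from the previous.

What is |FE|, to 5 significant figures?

16.900

∠MLC = 71.7° gives LC at -100.60° from the x-axis; with |LC| = 25.4, C = (13.371, 1.6592). ∠LCE = 40.3° gives CE at 119.70° from the x-axis; with |CE| = 15.9, E = (5.4936, 15.470). Then |FE| = |E − F| = 16.900.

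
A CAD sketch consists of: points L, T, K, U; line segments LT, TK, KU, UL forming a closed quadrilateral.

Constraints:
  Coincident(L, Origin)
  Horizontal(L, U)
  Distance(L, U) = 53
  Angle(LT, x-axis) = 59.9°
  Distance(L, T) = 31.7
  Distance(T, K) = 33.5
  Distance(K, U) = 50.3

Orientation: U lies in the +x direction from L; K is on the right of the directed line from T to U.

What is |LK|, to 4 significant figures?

4.426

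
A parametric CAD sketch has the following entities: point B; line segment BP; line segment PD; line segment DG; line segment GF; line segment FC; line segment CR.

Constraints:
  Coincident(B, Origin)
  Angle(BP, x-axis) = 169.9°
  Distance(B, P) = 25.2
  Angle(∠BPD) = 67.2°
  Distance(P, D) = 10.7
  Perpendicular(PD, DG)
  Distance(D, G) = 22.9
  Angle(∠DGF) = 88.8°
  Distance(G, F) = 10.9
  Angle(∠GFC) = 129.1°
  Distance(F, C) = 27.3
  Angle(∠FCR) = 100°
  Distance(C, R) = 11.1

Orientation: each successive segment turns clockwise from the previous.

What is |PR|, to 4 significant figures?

11.88

B is at the origin; BP runs at 169.9° with length 25.2, so P = (-24.81, 4.419). ∠BPD = 67.2° gives PD at 57.10° from the x-axis; with |PD| = 10.7, D = (-19.00, 13.40). The perpendicularity gives DG at right angles to PD, so DG runs at -32.90°; with |DG| = 22.9, G = (0.2298, 0.9645). ∠DGF = 88.8° gives GF at -124.1° from the x-axis; with |GF| = 10.9, F = (-5.881, -8.061). ∠GFC = 129.1° gives FC at -175.0° from the x-axis; with |FC| = 27.3, C = (-33.08, -10.44). ∠FCR = 100.0° gives CR at 105.0° from the x-axis; with |CR| = 11.1, R = (-35.95, 0.2810). Then |PR| = |R − P| = 11.88.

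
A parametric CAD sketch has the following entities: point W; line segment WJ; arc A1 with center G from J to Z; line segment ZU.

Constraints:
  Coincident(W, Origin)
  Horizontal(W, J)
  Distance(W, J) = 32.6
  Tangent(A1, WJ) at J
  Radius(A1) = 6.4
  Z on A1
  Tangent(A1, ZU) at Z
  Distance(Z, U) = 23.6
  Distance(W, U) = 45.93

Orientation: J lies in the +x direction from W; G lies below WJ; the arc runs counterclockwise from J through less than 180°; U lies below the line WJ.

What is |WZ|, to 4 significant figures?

27.85

W is at the origin; WJ is horizontal with |WJ| = 32.6 and J on the +x side, so J = (32.60, 0.000). The tangent condition forces GJ to be normal to WJ, so G = J + (0, -6.4) = (32.60, -6.400). Since GZ ⟂ ZU (tangency), |GU| = √(6.4² + 23.6²) = 24.45 regardless of where Z sits on A1. So U lies on both circle(W, 45.93) and circle(G, 24.45); the below-WJ intersection is U = (34.06, -30.81). Z is the foot of the tangent from U: Z = (26.53, -8.442).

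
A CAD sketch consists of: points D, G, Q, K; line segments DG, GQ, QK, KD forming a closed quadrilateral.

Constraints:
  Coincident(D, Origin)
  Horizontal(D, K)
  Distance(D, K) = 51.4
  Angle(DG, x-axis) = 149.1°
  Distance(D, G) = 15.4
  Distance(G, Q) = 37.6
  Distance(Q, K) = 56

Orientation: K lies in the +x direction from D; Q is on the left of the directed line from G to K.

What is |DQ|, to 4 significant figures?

38.86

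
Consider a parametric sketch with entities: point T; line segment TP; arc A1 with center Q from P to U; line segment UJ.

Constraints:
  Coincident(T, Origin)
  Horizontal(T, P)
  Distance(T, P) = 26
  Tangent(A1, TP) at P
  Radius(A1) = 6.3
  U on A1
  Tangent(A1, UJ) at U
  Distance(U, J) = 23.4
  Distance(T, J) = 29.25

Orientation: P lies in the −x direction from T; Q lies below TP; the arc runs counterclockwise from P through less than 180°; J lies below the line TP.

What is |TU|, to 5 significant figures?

32.104

Checks: |QU| = 6.300 ✓; ∠(QU, UJ) = 90.00° ✓; |UJ| = 23.40 ✓; |TJ| = 29.25 ✓.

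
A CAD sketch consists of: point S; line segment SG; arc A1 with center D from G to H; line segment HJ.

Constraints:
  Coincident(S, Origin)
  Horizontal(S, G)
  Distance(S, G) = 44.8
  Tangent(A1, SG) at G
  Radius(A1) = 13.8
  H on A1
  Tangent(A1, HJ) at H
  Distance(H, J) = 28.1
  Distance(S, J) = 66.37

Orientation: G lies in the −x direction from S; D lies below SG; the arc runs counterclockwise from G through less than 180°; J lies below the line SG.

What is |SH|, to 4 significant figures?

60.67

S is at the origin; SG is horizontal with |SG| = 44.8 and G on the −x side, so G = (-44.80, 0.000). A1 meets SG tangentially, so DG is at right angles to SG, so D = G + (0, -13.8) = (-44.80, -13.80). Since DH ⟂ HJ (tangency), |DJ| = √(13.8² + 28.1²) = 31.31 regardless of where H sits on A1. So J lies on both circle(S, 66.37) and circle(D, 31.31); the below-SG intersection is J = (-48.94, -44.83). H is the foot of the tangent from J: H = (-57.88, -18.19).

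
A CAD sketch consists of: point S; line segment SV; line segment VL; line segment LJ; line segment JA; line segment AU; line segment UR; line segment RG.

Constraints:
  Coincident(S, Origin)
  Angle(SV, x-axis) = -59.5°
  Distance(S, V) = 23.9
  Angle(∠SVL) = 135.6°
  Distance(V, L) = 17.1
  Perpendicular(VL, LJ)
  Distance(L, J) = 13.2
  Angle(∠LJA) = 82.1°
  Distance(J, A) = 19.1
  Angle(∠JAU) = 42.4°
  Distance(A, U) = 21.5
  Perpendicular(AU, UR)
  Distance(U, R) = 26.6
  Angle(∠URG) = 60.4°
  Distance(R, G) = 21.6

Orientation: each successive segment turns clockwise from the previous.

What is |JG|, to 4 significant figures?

11.79

S is at the origin; SV runs at -59.5° with length 23.9, so V = (12.13, -20.59). ∠SVL = 135.6° gives VL at -103.9° from the x-axis; with |VL| = 17.1, L = (8.022, -37.19). VL is perpendicular to LJ, so LJ runs at 166.1°; with |LJ| = 13.2, J = (-4.791, -34.02). ∠LJA = 82.1° gives JA at 68.20° from the x-axis; with |JA| = 19.1, A = (2.302, -16.29). ∠JAU = 42.4° gives AU at -69.40° from the x-axis; with |AU| = 21.5, U = (9.867, -36.41). AU is perpendicular to UR, so UR runs at -159.4°; with |UR| = 26.6, R = (-15.03, -45.77). ∠URG = 60.4° gives RG at 81.00° from the x-axis; with |RG| = 21.6, G = (-11.65, -24.44). Then |JG| = |G − J| = 11.79.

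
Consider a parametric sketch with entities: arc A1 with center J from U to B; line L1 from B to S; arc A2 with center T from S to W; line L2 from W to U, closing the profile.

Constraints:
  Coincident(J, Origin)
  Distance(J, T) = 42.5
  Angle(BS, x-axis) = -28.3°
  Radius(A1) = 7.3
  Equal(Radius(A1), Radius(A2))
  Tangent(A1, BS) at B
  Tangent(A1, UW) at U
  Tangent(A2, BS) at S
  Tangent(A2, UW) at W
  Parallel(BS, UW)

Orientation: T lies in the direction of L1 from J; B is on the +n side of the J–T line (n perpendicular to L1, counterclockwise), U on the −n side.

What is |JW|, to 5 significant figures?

43.122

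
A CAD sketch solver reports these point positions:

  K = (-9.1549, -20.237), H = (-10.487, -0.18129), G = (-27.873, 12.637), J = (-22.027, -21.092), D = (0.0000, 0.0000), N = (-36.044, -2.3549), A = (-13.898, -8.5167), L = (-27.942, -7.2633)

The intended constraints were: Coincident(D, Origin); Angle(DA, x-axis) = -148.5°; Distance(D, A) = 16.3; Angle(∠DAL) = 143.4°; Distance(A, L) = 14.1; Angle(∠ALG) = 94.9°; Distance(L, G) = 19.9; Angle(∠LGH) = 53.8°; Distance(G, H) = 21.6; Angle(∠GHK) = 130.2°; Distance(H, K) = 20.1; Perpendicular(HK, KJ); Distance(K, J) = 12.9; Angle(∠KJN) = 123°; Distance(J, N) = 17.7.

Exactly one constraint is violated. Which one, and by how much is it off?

Distance(J, N) = 17.7 — off by 5.70.

D = (0.00, 0.00) ✓; DA at -148.5° ✓; |DA| = 16.30 ✓; ∠DAL = 143.4° ✓; |AL| = 14.10 ✓; ∠ALG = 94.90° ✓; |LG| = 19.90 ✓; ∠LGH = 53.80° ✓; |GH| = 21.60 ✓; ∠GHK = 130.2° ✓; |HK| = 20.10 ✓; ∠(HK, KJ) = 90.00° ✓; |KJ| = 12.90 ✓; ∠KJN = 123.0° ✓; |JN| = 23.40 ✗.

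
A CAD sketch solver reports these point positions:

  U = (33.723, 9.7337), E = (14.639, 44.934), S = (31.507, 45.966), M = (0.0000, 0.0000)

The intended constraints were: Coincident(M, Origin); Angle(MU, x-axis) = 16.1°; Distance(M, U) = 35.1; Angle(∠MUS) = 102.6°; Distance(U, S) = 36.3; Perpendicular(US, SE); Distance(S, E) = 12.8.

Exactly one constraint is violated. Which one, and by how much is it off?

Distance(S, E) = 12.8 — off by 4.10.

M = (0.00, 0.00) ✓; MU at 16.10° ✓; |MU| = 35.10 ✓; ∠MUS = 102.6° ✓; |US| = 36.30 ✓; ∠(US, SE) = 90.00° ✓; |SE| = 16.90 ✗.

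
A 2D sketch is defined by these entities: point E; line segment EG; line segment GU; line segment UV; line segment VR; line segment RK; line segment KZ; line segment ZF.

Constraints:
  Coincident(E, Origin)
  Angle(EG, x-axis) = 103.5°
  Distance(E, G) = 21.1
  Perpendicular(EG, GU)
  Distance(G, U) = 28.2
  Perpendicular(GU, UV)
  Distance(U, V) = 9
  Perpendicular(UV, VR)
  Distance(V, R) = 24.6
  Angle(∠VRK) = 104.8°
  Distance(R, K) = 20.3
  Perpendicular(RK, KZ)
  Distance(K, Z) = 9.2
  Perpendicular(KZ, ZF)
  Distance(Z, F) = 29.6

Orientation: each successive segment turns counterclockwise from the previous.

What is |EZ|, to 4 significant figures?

34.85

E is at the origin; EG runs at 103.5° with length 21.1, so G = (-4.926, 20.52). The perpendicularity gives GU at right angles to EG, so GU runs at -166.5°; with |GU| = 28.2, U = (-32.35, 13.93). GU is perpendicular to UV, so UV runs at -76.50°; with |UV| = 9.0, V = (-30.25, 5.183). The perpendicularity gives VR at right angles to UV, so VR runs at 13.50°; with |VR| = 24.6, R = (-6.325, 10.93). ∠VRK = 104.8° gives RK at 88.70° from the x-axis; with |RK| = 20.3, K = (-5.865, 31.22). The perpendicularity gives KZ at right angles to RK, so KZ runs at 178.7°; with |KZ| = 9.2, Z = (-15.06, 31.43). Then |EZ| = |Z − E| = 34.85.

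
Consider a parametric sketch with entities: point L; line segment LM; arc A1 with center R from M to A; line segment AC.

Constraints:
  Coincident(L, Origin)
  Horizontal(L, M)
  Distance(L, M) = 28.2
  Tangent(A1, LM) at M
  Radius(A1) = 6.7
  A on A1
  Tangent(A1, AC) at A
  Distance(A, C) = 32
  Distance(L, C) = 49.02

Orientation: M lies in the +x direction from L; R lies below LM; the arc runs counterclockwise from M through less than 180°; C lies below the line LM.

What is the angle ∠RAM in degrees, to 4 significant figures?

38.22°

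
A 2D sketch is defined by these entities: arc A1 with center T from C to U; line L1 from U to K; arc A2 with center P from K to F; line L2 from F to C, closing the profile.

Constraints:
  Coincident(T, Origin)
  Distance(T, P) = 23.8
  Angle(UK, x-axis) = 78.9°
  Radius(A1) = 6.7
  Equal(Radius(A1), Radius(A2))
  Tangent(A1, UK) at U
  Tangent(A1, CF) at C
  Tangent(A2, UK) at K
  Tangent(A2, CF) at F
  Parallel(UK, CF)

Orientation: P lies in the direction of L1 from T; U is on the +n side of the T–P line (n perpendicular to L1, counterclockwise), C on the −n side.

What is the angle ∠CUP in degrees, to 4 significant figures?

74.28°

The slot axis is L1's direction at 78.9°, so u = (cos 78.9°, sin 78.9°) = (0.1925, 0.9813) and n = (−sin 78.9°, cos 78.9°) = (-0.9813, 0.1925). T is at the origin and P lies 23.8 along u from T, so P = 23.8·u = (4.582, 23.35). Tangency of A1 to both parallel lines with radius 6.7 puts U and C at T ± 6.7·n: U = (-6.575, 1.290), C = (6.575, -1.290). Then cos ∠CUP = UC·UP / (|UC||UP|), giving 74.28°.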